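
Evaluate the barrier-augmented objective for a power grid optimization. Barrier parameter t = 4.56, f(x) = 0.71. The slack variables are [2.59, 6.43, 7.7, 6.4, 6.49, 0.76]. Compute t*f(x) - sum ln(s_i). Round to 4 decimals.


Step 1: Compute log-barrier.
ln values: [0.9517, 1.861, 2.0412, 1.8563, 1.8703, -0.2744]
phi = -(0.9517 + 1.861 + 2.0412 + 1.8563 + 1.8703 - 0.2744) = -8.306
Step 2: Compute augmented objective.
t*f(x) = 4.56*0.71 = 3.2376
Total = 3.2376 - 8.306 = -5.0684


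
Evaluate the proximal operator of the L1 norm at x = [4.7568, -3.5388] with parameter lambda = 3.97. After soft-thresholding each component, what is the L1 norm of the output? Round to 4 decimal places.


Soft-thresholding with lambda = 3.97:
prox(4.7568) = sign(4.7568)*max(|4.7568| - 3.97, 0) = 0.7868
prox(-3.5388) = sign(-3.5388)*max(|-3.5388| - 3.97, 0) = 0.0
prox(x) = [0.7868, 0.0]
||prox(x)||_1 = 0.7868 + 0.0 = 0.7868


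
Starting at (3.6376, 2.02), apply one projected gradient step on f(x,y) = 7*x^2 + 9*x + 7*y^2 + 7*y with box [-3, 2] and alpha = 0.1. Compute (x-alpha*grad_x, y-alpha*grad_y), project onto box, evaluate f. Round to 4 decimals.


Step 1: Compute gradient at (3.6376, 2.02).
grad_x = 2*7*3.6376 + 9 = 59.9264
grad_y = 2*7*2.02 + 7 = 35.28
Step 2: Gradient step.
x_raw = 3.6376 - 0.1*59.9264 = -2.355
y_raw = 2.02 - 0.1*35.28 = -1.508
Step 3: Project onto [-3, 2].
x_proj = clip(-2.355) = -2.355
y_proj = clip(-1.508) = -1.508
Step 4: Evaluate f.
f(-2.355, -1.508) = 22.9906


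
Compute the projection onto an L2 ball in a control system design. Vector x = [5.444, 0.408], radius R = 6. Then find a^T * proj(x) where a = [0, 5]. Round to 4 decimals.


Step 1: Compute ||x|| (intermediates to 6 decimals).
||x|| = sqrt(5.444^2 + 0.408^2) = 5.459267
Step 2: Project.
Since ||x|| <= R, proj = x (no scaling needed).
proj(x) = [5.444, 0.408]
Step 3: Dot product.
a^T * proj(x) = 0*5.444 + 5*0.408 = 2.04


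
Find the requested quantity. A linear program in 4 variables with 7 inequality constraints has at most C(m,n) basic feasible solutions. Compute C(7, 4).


Each vertex corresponds to some choice of n active constraints out of m, so the number of vertices is at most C(m, n) = m! / (n!(m-n)!).
m = 7, n = 4
Numerator: 7 * 6 * 5 * 4
Denominator: 4! = 24
C(7, 4) = 35


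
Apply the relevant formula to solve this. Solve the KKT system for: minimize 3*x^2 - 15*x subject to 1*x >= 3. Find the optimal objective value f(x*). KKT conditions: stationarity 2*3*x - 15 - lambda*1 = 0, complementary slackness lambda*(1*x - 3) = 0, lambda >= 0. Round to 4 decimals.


Step 1: Try lambda = 0 (constraint inactive).
x_unc = 15/(2*3) = 2.5
Check: 1*2.5 = 2.5 < 3 -- violated!
Step 2: Constraint must be active: 1*x = 3
x* = 3/1 = 3.0
lambda = (2*3*3.0 - 15)/1 = 3.0
Step 3: Compute optimal value.
f(x*) = 3*3.0^2 - 15*3.0 = -18.0


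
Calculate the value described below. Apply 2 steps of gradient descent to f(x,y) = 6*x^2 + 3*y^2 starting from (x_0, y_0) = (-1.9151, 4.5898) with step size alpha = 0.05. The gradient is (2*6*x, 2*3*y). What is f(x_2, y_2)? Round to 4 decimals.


Gradient descent on f(x,y) = 6*x^2 + 3*y^2.
Starting point: (-1.9151, 4.5898), alpha = 0.05
Step 1: grad_x = 2*6*-1.9151 = -22.9812, grad_y = 2*3*4.5898 = 27.5388
  x_1 = -1.9151 - 0.05*-22.9812 = -0.766
  y_1 = 4.5898 - 0.05*27.5388 = 3.2129
Step 2: grad_x = 2*6*-0.766 = -9.1925, grad_y = 2*3*3.2129 = 19.2772
  x_2 = -0.766 - 0.05*-9.1925 = -0.3064
  y_2 = 3.2129 - 0.05*19.2772 = 2.249
f(-0.3064, 2.249) = 6*(-0.3064)^2 + 3*2.249^2 = 15.7374


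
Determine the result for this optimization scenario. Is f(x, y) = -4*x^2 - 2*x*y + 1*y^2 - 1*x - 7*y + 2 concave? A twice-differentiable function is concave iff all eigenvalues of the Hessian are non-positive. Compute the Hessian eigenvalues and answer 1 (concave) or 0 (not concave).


The Hessian of f(x,y) = -4*x^2 - 2*x*y + 1*y^2 - 1*x - 7*y + 2 is:
H = [[-8, -2], [-2, 2]]
Trace = -8 + 2 = -6
Determinant = -8*2 - (-2)^2 = -20
Discriminant = (-6)^2 - 4*-20 = 116.0
Eigenvalues: lambda_1 = -8.3852, lambda_2 = 2.3852
The function is not concave.

0


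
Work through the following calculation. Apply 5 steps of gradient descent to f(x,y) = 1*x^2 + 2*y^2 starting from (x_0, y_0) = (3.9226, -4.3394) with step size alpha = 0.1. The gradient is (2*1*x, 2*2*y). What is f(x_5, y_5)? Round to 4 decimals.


Gradient descent on f(x,y) = 1*x^2 + 2*y^2.
Starting point: (3.9226, -4.3394), alpha = 0.1
Step 1: grad_x = 2*1*3.9226 = 7.8452, grad_y = 2*2*-4.3394 = -17.3576
  x_1 = 3.9226 - 0.1*7.8452 = 3.1381
  y_1 = -4.3394 - 0.1*-17.3576 = -2.6036
Step 2: grad_x = 2*1*3.1381 = 6.2762, grad_y = 2*2*-2.6036 = -10.4146
  x_2 = 3.1381 - 0.1*6.2762 = 2.5105
  y_2 = -2.6036 - 0.1*-10.4146 = -1.5622
Step 3: grad_x = 2*1*2.5105 = 5.0209, grad_y = 2*2*-1.5622 = -6.2487
  x_3 = 2.5105 - 0.1*5.0209 = 2.0084
  y_3 = -1.5622 - 0.1*-6.2487 = -0.9373
Step 4: grad_x = 2*1*2.0084 = 4.0167, grad_y = 2*2*-0.9373 = -3.7492
  x_4 = 2.0084 - 0.1*4.0167 = 1.6067
  y_4 = -0.9373 - 0.1*-3.7492 = -0.5624
Step 5: grad_x = 2*1*1.6067 = 3.2134, grad_y = 2*2*-0.5624 = -2.2495
  x_5 = 1.6067 - 0.1*3.2134 = 1.2854
  y_5 = -0.5624 - 0.1*-2.2495 = -0.3374
f(1.2854, -0.3374) = 1*1.2854^2 + 2*(-0.3374)^2 = 1.8799


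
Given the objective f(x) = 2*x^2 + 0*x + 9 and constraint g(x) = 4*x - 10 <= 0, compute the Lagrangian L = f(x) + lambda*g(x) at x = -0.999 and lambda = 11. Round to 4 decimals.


Step 1: Evaluate f(x).
f(-0.999) = 2*(-0.999)^2 + 0*(-0.999) + 9 = 10.996
Step 2: Evaluate g(x).
g(-0.999) = 4*-0.999 - 10 = -13.996
Step 3: Compute Lagrangian.
L = 10.996 + 11*-13.996 = -142.96


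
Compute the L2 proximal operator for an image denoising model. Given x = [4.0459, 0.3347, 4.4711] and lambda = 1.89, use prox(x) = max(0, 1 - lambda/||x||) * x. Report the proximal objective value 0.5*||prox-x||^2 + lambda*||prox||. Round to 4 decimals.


Step 1: Compute ||x||.
||x|| = 6.0392
Step 2: Compute scaling factor.
scale = max(0, 1 - 1.89/6.0392) = 0.687
Step 3: prox(x) = [2.7797, 0.23, 3.0718]
||prox(x)|| = 4.1492
Step 4: Proximal objective.
0.5*||prox-x||^2 = 1.7861
lambda*||prox|| = 7.842
Total = 9.6281


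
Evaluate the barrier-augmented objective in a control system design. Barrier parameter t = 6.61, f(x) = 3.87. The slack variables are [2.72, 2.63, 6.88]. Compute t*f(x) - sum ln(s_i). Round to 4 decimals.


Step 1: Compute log-barrier.
ln values: [1.0006, 0.967, 1.9286]
phi = -(1.0006 + 0.967 + 1.9286) = -3.8962
Step 2: Compute augmented objective.
t*f(x) = 6.61*3.87 = 25.5807
Total = 25.5807 - 3.8962 = 21.6845


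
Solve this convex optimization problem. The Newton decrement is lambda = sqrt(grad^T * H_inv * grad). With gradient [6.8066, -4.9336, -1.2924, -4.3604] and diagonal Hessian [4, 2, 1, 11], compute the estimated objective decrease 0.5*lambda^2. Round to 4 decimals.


Step 1: H is diagonal, so H^(-1) * g = [1.7017, -2.4668, -1.2924, -0.3964].
Step 2: g^T H^(-1) g = sum_i g_i^2 / H_ii
  = (6.8066)^2/4 + (-4.9336)^2/2 + (-1.2924)^2/1 + (-4.3604)^2/11
  = 11.5825 + 12.1702 + 1.6703 + 1.7285 = 27.1514
Step 3: Objective decrease = 0.5 * g^T H^(-1) g = 13.5757


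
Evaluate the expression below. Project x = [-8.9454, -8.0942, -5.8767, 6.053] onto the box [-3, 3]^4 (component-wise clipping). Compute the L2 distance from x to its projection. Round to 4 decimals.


Project each component onto [-3, 3].
clip(-8.9454) = -3.0, clip(-8.0942) = -3.0, clip(-5.8767) = -3.0, clip(6.053) = 3.0
Projection = [-3.0, -3.0, -3.0, 3.0]
Squared diffs: [35.3478, 25.9509, 8.2754, 9.3208]
Distance = sqrt(78.8949) = 8.8823


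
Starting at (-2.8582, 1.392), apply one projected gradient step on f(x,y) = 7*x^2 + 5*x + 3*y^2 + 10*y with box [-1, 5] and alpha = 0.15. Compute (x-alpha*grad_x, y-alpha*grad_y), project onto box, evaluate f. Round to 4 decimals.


Step 1: Compute gradient at (-2.8582, 1.392).
grad_x = 2*7*-2.8582 + 5 = -35.0148
grad_y = 2*3*1.392 + 10 = 18.352
Step 2: Gradient step.
x_raw = -2.8582 - 0.15*-35.0148 = 2.394
y_raw = 1.392 - 0.15*18.352 = -1.3608
Step 3: Project onto [-1, 5].
x_proj = clip(2.394) = 2.394
y_proj = clip(-1.3608) = -1.0
Step 4: Evaluate f.
f(2.394, -1.0) = 45.0894


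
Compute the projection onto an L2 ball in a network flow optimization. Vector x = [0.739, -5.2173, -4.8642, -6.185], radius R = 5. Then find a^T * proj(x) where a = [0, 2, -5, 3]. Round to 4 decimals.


Step 1: Compute ||x|| (intermediates to 6 decimals).
||x|| = sqrt(0.739^2 + (-5.2173)^2 + (-4.8642)^2 + (-6.185)^2) = 9.470006
Step 2: Project.
Since ||x|| > R, scale = R/||x|| = 5/9.470006 = 0.527983, proj(x) = scale * x
proj(x) = [0.390179, -2.754646, -2.568215, -3.265575]
Step 3: Dot product.
a^T * proj(x) = 0*0.390179 + 2*(-2.754646) - 5*(-2.568215) + 3*(-3.265575) = -2.4649


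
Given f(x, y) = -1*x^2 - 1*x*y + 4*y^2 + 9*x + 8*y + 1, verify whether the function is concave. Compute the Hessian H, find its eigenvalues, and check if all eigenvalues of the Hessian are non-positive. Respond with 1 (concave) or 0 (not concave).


The Hessian of f(x,y) = -1*x^2 - 1*x*y + 4*y^2 + 9*x + 8*y + 1 is:
H = [[-2, -1], [-1, 8]]
Trace = -2 + 8 = 6
Determinant = -2*8 - (-1)^2 = -17
Discriminant = (6)^2 - 4*-17 = 104.0
Eigenvalues: lambda_1 = -2.099, lambda_2 = 8.099
The function is not concave.

0


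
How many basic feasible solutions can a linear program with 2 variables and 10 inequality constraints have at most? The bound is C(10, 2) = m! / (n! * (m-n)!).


Each vertex corresponds to some choice of n active constraints out of m, so the number of vertices is at most C(m, n) = m! / (n!(m-n)!).
m = 10, n = 2
Numerator: 10 * 9
Denominator: 2! = 2
C(10, 2) = 45


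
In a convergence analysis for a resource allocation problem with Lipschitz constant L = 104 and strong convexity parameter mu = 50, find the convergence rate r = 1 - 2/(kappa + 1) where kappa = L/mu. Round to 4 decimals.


Step 1: Compute the condition number.
kappa = L/mu = 104/50 = 2.08
Step 2: Compute the convergence rate.
r = 1 - 2/(kappa + 1) = 1 - 2*mu/(L + mu) = (L - mu)/(L + mu) = 54/154 = 0.3506


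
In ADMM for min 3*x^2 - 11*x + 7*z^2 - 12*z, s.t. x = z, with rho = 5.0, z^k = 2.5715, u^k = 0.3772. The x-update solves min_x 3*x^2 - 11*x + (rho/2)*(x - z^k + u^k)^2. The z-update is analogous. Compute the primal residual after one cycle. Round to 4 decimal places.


ADMM iteration with rho = 5.0, z^k = 2.5715, u^k = 0.3772
Step 1: x-update.
Minimize 3*x^2 - 11*x + (5.0/2)*(x - 2.5715 + 0.3772)^2
FOC: (2*3 + 5.0)*x = 11 + 5.0*(2.5715 - 0.3772)
x^{k+1} = 1.9974
Step 2: z-update.
Minimize 7*z^2 - 12*z + (5.0/2)*(1.9974 - z + 0.3772)^2
FOC: (2*7 + 5.0)*z = 12 + 5.0*(1.9974 + 0.3772)
z^{k+1} = 1.2565
Step 3: u-update.
u^{k+1} = 0.3772 + 1.9974 - 1.2565 = 1.1181
Step 4: Primal residual = |1.9974 - 1.2565| = 0.7409


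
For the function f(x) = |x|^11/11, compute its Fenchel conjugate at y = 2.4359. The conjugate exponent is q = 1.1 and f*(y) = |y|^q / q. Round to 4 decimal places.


The conjugate exponent q satisfies 1/p + 1/q = 1.
p = 11, so q = 11/(11 - 1) = 1.1
|y|^q = 2.4359^1.1 = 2.6627
f*(2.4359) = 2.6627 / 1.1 = 2.4207


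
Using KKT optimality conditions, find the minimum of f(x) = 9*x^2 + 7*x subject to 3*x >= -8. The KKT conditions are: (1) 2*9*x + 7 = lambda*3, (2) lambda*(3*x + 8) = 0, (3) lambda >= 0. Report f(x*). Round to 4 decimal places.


Step 1: Try lambda = 0 (constraint inactive).
Stationarity: 2*9*x + 7 = 0
x* = -7/(2*9) = -7/18 = -0.3889 (rounded; the exact value -7/18 is used below)
Check constraint: 3*-0.3889 = -1.1667 >= -8 -- satisfied.
Step 2: Compute optimal value.
f(x*) = 9*(-7/18)^2 + 7*(-7/18) = -1.3611


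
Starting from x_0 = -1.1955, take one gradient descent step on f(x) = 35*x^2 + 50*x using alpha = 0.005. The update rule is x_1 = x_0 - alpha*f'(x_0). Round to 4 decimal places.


We compute the gradient at x_0 and apply the update.
f'(x) = 70*x + 50
f'(-1.1955) = 70*-1.1955 + 50 = -33.685
x_1 = -1.1955 - 0.005*-33.685 = -1.0271


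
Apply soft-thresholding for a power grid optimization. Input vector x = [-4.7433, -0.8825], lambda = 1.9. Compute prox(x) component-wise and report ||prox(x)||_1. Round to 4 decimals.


Soft-thresholding with lambda = 1.9:
prox(-4.7433) = sign(-4.7433)*max(|-4.7433| - 1.9, 0) = -2.8433
prox(-0.8825) = sign(-0.8825)*max(|-0.8825| - 1.9, 0) = 0.0
prox(x) = [-2.8433, 0.0]
||prox(x)||_1 = 2.8433 + 0.0 = 2.8433


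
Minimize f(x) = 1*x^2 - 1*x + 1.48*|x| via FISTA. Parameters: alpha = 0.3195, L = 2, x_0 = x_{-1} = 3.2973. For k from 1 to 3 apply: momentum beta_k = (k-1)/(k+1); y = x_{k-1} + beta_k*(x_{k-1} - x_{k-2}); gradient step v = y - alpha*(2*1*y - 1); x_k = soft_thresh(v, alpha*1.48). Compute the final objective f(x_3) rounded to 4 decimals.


FISTA on f(x) = 1*x^2 - 1*x + 1.48*|x|
L = 2, alpha = 0.3195
Iteration 1: beta = 0.0, y = 3.2973 + 0.0*(3.2973 - 3.2973) = 3.2973
  grad(y) = 5.5946, v = y - alpha*grad = 1.5098
  prox(v) = soft_thresh(1.5098, 0.4729) = 1.037
Iteration 2: beta = 0.3333, y = 1.037 + 0.3333*(1.037 - 3.2973) = 0.2835
  grad(y) = -0.433, v = y - alpha*grad = 0.4219
  prox(v) = soft_thresh(0.4219, 0.4729) = 0.0
Iteration 3: beta = 0.5, y = 0.0 + 0.5*(0.0 - 1.037) = -0.5185
  grad(y) = -2.037, v = y - alpha*grad = 0.1323
  prox(v) = soft_thresh(0.1323, 0.4729) = 0.0
f(x_3) = 1*0.0^2 - 1*0.0 + 1.48*|0.0| = 0.0


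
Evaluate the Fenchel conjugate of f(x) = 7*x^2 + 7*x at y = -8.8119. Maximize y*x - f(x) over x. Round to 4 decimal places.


f*(y) = sup_x {y*x - a*x^2 - b*x} = sup_x {(y-b)*x - a*x^2}
FOC: (y - b) - 2a*x = 0 => x* = (y - b)/(2a)
x* = (-8.8119 - 7)/(2*7) = -1.1294
f*(-8.8119) = (y-b)^2/(4a) = (-8.8119 - 7)^2/(4*7)
= 250.0162/28 = 8.9291


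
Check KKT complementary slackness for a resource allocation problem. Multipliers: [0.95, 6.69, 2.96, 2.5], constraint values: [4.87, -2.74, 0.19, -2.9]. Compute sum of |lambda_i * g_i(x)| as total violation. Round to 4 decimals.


KKT complementary slackness check:
lambda_1 * g_1 = 0.95 * 4.87 = 4.6265
lambda_2 * g_2 = 6.69 * -2.74 = -18.3306
lambda_3 * g_3 = 2.96 * 0.19 = 0.5624
lambda_4 * g_4 = 2.5 * -2.9 = -7.25
Total violation = 4.6265 + 18.3306 + 0.5624 + 7.25 = 30.7695


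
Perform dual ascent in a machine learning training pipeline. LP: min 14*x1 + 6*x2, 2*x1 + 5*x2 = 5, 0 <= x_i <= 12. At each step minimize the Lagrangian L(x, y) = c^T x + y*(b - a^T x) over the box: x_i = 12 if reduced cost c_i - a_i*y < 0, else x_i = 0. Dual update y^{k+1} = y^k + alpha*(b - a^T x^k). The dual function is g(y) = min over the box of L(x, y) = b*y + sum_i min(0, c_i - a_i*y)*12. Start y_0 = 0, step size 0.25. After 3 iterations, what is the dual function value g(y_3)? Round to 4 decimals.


Dual ascent for LP: min 14*x1 + 6*x2, 2*x1 + 5*x2 = 5, 0 <= x_i <= 12
Step 1: y^k = 0.0, reduced costs: (14.0, 6.0)
  x^k = (0.0, 0.0), subgradient = b - a^T x = 5.0
  y^{k+1} = 0.0 + 0.25*5.0 = 1.25
Step 2: y^k = 1.25, reduced costs: (11.5, -0.25)
  x^k = (0.0, 12.0), subgradient = b - a^T x = -55.0
  y^{k+1} = 1.25 + 0.25*-55.0 = -12.5
Step 3: y^k = -12.5, reduced costs: (39.0, 68.5)
  x^k = (0.0, 0.0), subgradient = b - a^T x = 5.0
  y^{k+1} = -12.5 + 0.25*5.0 = -11.25
Dual objective at y_3 = -11.25: reduced costs (36.5, 62.25), box minimizer x = (0.0, 0.0)
g(y_3) = b*y + (c1 - a1*y)*x1 + (c2 - a2*y)*x2 = 5*(-11.25) + 36.5*0.0 + 62.25*0.0 = -56.25 + 0.0 + 0.0 = -56.25


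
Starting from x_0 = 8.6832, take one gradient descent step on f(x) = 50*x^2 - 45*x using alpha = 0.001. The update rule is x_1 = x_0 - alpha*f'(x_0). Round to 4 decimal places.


We compute the gradient at x_0 and apply the update.
f'(x) = 100*x - 45
f'(8.6832) = 100*8.6832 - 45 = 823.32
x_1 = 8.6832 - 0.001*823.32 = 7.8599


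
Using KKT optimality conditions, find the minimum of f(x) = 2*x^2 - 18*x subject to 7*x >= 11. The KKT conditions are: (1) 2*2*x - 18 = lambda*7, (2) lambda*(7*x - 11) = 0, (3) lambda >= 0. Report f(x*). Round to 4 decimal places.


Step 1: Try lambda = 0 (constraint inactive).
Stationarity: 2*2*x - 18 = 0
x* = 18/(2*2) = 4.5
Check constraint: 7*4.5 = 31.5 >= 11 -- satisfied.
Step 2: Compute optimal value.
f(x*) = 2*4.5^2 - 18*4.5 = -40.5


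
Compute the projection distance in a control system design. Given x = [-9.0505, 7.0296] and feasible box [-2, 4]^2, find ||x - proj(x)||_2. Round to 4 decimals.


Project each component onto [-2, 4].
clip(-9.0505) = -2.0, clip(7.0296) = 4.0
Projection = [-2.0, 4.0]
Squared diffs: [49.7096, 9.1785]
Distance = sqrt(58.8881) = 7.6739


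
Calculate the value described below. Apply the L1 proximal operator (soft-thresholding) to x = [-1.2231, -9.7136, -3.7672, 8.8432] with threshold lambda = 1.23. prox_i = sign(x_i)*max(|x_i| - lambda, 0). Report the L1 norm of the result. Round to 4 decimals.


Soft-thresholding with lambda = 1.23:
prox(-1.2231) = sign(-1.2231)*max(|-1.2231| - 1.23, 0) = 0.0
prox(-9.7136) = sign(-9.7136)*max(|-9.7136| - 1.23, 0) = -8.4836
prox(-3.7672) = sign(-3.7672)*max(|-3.7672| - 1.23, 0) = -2.5372
prox(8.8432) = sign(8.8432)*max(|8.8432| - 1.23, 0) = 7.6132
prox(x) = [0.0, -8.4836, -2.5372, 7.6132]
||prox(x)||_1 = 0.0 + 8.4836 + 2.5372 + 7.6132 = 18.634


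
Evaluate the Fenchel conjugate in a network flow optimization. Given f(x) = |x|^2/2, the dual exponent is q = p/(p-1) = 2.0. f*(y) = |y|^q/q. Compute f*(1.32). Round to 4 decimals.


The conjugate exponent q satisfies 1/p + 1/q = 1.
p = 2, so q = 2/(2 - 1) = 2.0
|y|^q = 1.32^2.0 = 1.7424
f*(1.32) = 1.7424 / 2.0 = 0.8712


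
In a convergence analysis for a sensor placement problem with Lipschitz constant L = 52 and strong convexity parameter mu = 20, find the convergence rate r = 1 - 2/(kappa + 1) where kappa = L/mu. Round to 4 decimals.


Step 1: Compute the condition number.
kappa = L/mu = 52/20 = 2.6
Step 2: Compute the convergence rate.
r = 1 - 2/(kappa + 1) = 1 - 2*mu/(L + mu) = (L - mu)/(L + mu) = 32/72 = 0.4444


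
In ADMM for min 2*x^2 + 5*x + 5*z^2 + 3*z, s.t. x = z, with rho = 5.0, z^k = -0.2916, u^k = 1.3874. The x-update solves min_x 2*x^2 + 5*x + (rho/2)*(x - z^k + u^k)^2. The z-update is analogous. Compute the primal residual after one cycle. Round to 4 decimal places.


ADMM iteration with rho = 5.0, z^k = -0.2916, u^k = 1.3874
Step 1: x-update.
Minimize 2*x^2 + 5*x + (5.0/2)*(x + 0.2916 + 1.3874)^2
FOC: (2*2 + 5.0)*x = -5 + 5.0*(-0.2916 - 1.3874)
x^{k+1} = -1.4883
Step 2: z-update.
Minimize 5*z^2 + 3*z + (5.0/2)*(-1.4883 - z + 1.3874)^2
FOC: (2*5 + 5.0)*z = -3 + 5.0*(-1.4883 + 1.3874)
z^{k+1} = -0.2336
Step 3: u-update.
u^{k+1} = 1.3874 - 1.4883 + 0.2336 = 0.1327
Step 4: Primal residual = |-1.4883 + 0.2336| = 1.2547


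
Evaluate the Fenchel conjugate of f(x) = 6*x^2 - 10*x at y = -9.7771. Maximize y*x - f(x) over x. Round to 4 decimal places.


f*(y) = sup_x {y*x - a*x^2 - b*x} = sup_x {(y-b)*x - a*x^2}
FOC: (y - b) - 2a*x = 0 => x* = (y - b)/(2a)
x* = (-9.7771 + 10)/(2*6) = 0.0186
f*(-9.7771) = (y-b)^2/(4a) = (-9.7771 + 10)^2/(4*6)
= 0.0497/24 = 0.0021


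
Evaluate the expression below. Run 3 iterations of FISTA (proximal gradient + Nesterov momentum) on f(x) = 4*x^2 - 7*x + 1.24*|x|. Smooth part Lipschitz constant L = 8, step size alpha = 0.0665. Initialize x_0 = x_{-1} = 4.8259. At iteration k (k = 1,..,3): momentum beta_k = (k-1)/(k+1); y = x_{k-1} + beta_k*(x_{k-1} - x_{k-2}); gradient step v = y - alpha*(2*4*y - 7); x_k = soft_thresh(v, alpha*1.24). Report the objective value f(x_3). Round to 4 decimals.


FISTA on f(x) = 4*x^2 - 7*x + 1.24*|x|
L = 8, alpha = 0.0665
Iteration 1: beta = 0.0, y = 4.8259 + 0.0*(4.8259 - 4.8259) = 4.8259
  grad(y) = 31.6072, v = y - alpha*grad = 2.724
  prox(v) = soft_thresh(2.724, 0.0825) = 2.6416
Iteration 2: beta = 0.3333, y = 2.6416 + 0.3333*(2.6416 - 4.8259) = 1.9134
  grad(y) = 8.3076, v = y - alpha*grad = 1.361
  prox(v) = soft_thresh(1.361, 0.0825) = 1.2785
Iteration 3: beta = 0.5, y = 1.2785 + 0.5*(1.2785 - 2.6416) = 0.597
  grad(y) = -2.2238, v = y - alpha*grad = 0.7449
  prox(v) = soft_thresh(0.7449, 0.0825) = 0.6624
f(x_3) = 4*0.6624^2 - 7*0.6624 + 1.24*|0.6624| = -2.0603


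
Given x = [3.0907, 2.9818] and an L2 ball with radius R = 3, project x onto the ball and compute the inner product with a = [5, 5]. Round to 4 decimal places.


Step 1: Compute ||x|| (intermediates to 6 decimals).
||x|| = sqrt(3.0907^2 + 2.9818^2) = 4.294596
Step 2: Project.
Since ||x|| > R, scale = R/||x|| = 3/4.294596 = 0.698552, proj(x) = scale * x
proj(x) = [2.159015, 2.082942]
Step 3: Dot product.
a^T * proj(x) = 5*2.159015 + 5*2.082942 = 21.2098


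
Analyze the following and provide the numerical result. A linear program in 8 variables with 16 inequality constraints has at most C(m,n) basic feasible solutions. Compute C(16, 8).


Each vertex corresponds to some choice of n active constraints out of m, so the number of vertices is at most C(m, n) = m! / (n!(m-n)!).
m = 16, n = 8
Numerator: 16 * 15 * 14 * 13 * 12 * 11 * 10 * 9
Denominator: 8! = 40320
C(16, 8) = 12870


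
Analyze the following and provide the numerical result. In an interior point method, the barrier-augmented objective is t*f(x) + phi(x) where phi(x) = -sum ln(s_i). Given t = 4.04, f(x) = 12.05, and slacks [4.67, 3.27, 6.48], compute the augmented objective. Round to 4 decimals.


Step 1: Compute log-barrier.
ln values: [1.5412, 1.1848, 1.8687]
phi = -(1.5412 + 1.1848 + 1.8687) = -4.5947
Step 2: Compute augmented objective.
t*f(x) = 4.04*12.05 = 48.682
Total = 48.682 - 4.5947 = 44.0873


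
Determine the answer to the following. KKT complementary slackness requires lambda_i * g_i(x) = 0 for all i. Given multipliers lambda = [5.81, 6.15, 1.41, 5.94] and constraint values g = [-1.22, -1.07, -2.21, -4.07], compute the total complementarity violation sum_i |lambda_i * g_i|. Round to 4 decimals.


KKT complementary slackness check:
lambda_1 * g_1 = 5.81 * -1.22 = -7.0882
lambda_2 * g_2 = 6.15 * -1.07 = -6.5805
lambda_3 * g_3 = 1.41 * -2.21 = -3.1161
lambda_4 * g_4 = 5.94 * -4.07 = -24.1758
Total violation = 7.0882 + 6.5805 + 3.1161 + 24.1758 = 40.9606


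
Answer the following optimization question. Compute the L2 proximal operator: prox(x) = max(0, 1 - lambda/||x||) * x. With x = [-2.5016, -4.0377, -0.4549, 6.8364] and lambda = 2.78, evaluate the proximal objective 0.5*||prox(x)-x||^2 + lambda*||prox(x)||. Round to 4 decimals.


Step 1: Compute ||x||.
||x|| = 8.3369
Step 2: Compute scaling factor.
scale = max(0, 1 - 2.78/8.3369) = 0.6665
Step 3: prox(x) = [-1.6674, -2.6913, -0.3032, 4.5568]
||prox(x)|| = 5.5569
Step 4: Proximal objective.
0.5*||prox-x||^2 = 3.8642
lambda*||prox|| = 15.4482
Total = 19.3125


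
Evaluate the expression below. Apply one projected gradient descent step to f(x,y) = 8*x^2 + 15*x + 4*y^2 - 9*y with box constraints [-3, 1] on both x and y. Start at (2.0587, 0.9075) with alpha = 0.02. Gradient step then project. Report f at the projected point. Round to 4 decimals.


Step 1: Compute gradient at (2.0587, 0.9075).
grad_x = 2*8*2.0587 + 15 = 47.9392
grad_y = 2*4*0.9075 - 9 = -1.74
Step 2: Gradient step.
x_raw = 2.0587 - 0.02*47.9392 = 1.0999
y_raw = 0.9075 - 0.02*-1.74 = 0.9423
Step 3: Project onto [-3, 1].
x_proj = clip(1.0999) = 1.0
y_proj = clip(0.9423) = 0.9423
Step 4: Evaluate f.
f(1.0, 0.9423) = 18.071


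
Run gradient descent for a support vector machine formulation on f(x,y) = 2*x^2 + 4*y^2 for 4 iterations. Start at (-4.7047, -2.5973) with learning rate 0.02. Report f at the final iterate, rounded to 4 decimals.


Gradient descent on f(x,y) = 2*x^2 + 4*y^2.
Starting point: (-4.7047, -2.5973), alpha = 0.02
Step 1: grad_x = 2*2*-4.7047 = -18.8188, grad_y = 2*4*-2.5973 = -20.7784
  x_1 = -4.7047 - 0.02*-18.8188 = -4.3283
  y_1 = -2.5973 - 0.02*-20.7784 = -2.1817
Step 2: grad_x = 2*2*-4.3283 = -17.3133, grad_y = 2*4*-2.1817 = -17.4539
  x_2 = -4.3283 - 0.02*-17.3133 = -3.9821
  y_2 = -2.1817 - 0.02*-17.4539 = -1.8327
Step 3: grad_x = 2*2*-3.9821 = -15.9282, grad_y = 2*4*-1.8327 = -14.6612
  x_3 = -3.9821 - 0.02*-15.9282 = -3.6635
  y_3 = -1.8327 - 0.02*-14.6612 = -1.5394
Step 4: grad_x = 2*2*-3.6635 = -14.654, grad_y = 2*4*-1.5394 = -12.3154
  x_4 = -3.6635 - 0.02*-14.654 = -3.3704
  y_4 = -1.5394 - 0.02*-12.3154 = -1.2931
f(-3.3704, -1.2931) = 2*(-3.3704)^2 + 4*(-1.2931)^2 = 29.408


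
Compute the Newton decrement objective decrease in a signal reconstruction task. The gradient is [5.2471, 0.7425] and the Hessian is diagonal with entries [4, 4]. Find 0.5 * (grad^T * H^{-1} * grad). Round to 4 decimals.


Step 1: H is diagonal, so H^(-1) * g = [1.3118, 0.1856].
Step 2: g^T H^(-1) g = sum_i g_i^2 / H_ii
  = (5.2471)^2/4 + (0.7425)^2/4
  = 6.883 + 0.1378 = 7.0208
Step 3: Objective decrease = 0.5 * g^T H^(-1) g = 3.5104


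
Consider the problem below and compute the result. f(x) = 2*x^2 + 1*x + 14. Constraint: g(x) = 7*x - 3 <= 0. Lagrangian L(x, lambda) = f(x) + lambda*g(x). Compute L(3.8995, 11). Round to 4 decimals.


Step 1: Evaluate f(x).
f(3.8995) = 2*3.8995^2 + 1*3.8995 + 14 = 48.3117
Step 2: Evaluate g(x).
g(3.8995) = 7*3.8995 - 3 = 24.2965
Step 3: Compute Lagrangian.
L = 48.3117 + 11*24.2965 = 315.5732


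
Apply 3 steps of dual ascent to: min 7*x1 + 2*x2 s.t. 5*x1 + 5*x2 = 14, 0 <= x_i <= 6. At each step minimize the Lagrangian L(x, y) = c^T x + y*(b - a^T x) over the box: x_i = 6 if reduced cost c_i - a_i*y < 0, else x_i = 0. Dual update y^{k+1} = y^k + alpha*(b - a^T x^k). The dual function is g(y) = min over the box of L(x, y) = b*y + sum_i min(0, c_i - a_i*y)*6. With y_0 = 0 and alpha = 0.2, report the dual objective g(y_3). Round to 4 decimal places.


Dual ascent for LP: min 7*x1 + 2*x2, 5*x1 + 5*x2 = 14, 0 <= x_i <= 6
Step 1: y^k = 0.0, reduced costs: (7.0, 2.0)
  x^k = (0.0, 0.0), subgradient = b - a^T x = 14.0
  y^{k+1} = 0.0 + 0.2*14.0 = 2.8
Step 2: y^k = 2.8, reduced costs: (-7.0, -12.0)
  x^k = (6.0, 6.0), subgradient = b - a^T x = -46.0
  y^{k+1} = 2.8 + 0.2*-46.0 = -6.4
Step 3: y^k = -6.4, reduced costs: (39.0, 34.0)
  x^k = (0.0, 0.0), subgradient = b - a^T x = 14.0
  y^{k+1} = -6.4 + 0.2*14.0 = -3.6
Dual objective at y_3 = -3.6: reduced costs (25.0, 20.0), box minimizer x = (0.0, 0.0)
g(y_3) = b*y + (c1 - a1*y)*x1 + (c2 - a2*y)*x2 = 14*(-3.6) + 25.0*0.0 + 20.0*0.0 = -50.4 + 0.0 + 0.0 = -50.4


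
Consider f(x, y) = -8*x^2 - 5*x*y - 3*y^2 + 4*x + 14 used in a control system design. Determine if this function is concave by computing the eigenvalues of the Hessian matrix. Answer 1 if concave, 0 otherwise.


The Hessian of f(x,y) = -8*x^2 - 5*x*y - 3*y^2 + 4*x + 14 is:
H = [[-16, -5], [-5, -6]]
Trace = -16 - 6 = -22
Determinant = -16*-6 - (-5)^2 = 71
Discriminant = (-22)^2 - 4*71 = 200.0
Eigenvalues: lambda_1 = -18.0711, lambda_2 = -3.9289
The function is concave.

1


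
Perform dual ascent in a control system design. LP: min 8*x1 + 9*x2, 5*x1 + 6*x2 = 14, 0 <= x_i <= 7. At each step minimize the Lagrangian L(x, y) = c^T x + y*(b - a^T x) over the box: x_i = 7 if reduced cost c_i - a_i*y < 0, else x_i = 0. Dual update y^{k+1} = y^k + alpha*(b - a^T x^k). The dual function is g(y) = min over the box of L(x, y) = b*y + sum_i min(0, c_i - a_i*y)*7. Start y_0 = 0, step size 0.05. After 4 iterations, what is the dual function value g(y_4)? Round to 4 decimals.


Dual ascent for LP: min 8*x1 + 9*x2, 5*x1 + 6*x2 = 14, 0 <= x_i <= 7
Step 1: y^k = 0.0, reduced costs: (8.0, 9.0)
  x^k = (0.0, 0.0), subgradient = b - a^T x = 14.0
  y^{k+1} = 0.0 + 0.05*14.0 = 0.7
Step 2: y^k = 0.7, reduced costs: (4.5, 4.8)
  x^k = (0.0, 0.0), subgradient = b - a^T x = 14.0
  y^{k+1} = 0.7 + 0.05*14.0 = 1.4
Step 3: y^k = 1.4, reduced costs: (1.0, 0.6)
  x^k = (0.0, 0.0), subgradient = b - a^T x = 14.0
  y^{k+1} = 1.4 + 0.05*14.0 = 2.1
Step 4: y^k = 2.1, reduced costs: (-2.5, -3.6)
  x^k = (7.0, 7.0), subgradient = b - a^T x = -63.0
  y^{k+1} = 2.1 + 0.05*-63.0 = -1.05
Dual objective at y_4 = -1.05: reduced costs (13.25, 15.3), box minimizer x = (0.0, 0.0)
g(y_4) = b*y + (c1 - a1*y)*x1 + (c2 - a2*y)*x2 = 14*(-1.05) + 13.25*0.0 + 15.3*0.0 = -14.7 + 0.0 + 0.0 = -14.7


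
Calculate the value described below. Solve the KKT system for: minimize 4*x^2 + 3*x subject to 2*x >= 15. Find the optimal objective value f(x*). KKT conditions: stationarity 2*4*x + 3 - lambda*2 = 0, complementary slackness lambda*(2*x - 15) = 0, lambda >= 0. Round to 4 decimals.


Step 1: Try lambda = 0 (constraint inactive).
x_unc = -3/(2*4) = -0.375
Check: 2*-0.375 = -0.75 < 15 -- violated!
Step 2: Constraint must be active: 2*x = 15
x* = 15/2 = 7.5
lambda = (2*4*7.5 + 3)/2 = 31.5
Step 3: Compute optimal value.
f(x*) = 4*7.5^2 + 3*7.5 = 247.5


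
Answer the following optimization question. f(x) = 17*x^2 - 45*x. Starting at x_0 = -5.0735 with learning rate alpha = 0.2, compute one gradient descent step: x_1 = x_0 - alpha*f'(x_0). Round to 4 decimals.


We compute the gradient at x_0 and apply the update.
f'(x) = 34*x - 45
f'(-5.0735) = 34*-5.0735 - 45 = -217.499
x_1 = -5.0735 - 0.2*-217.499 = 38.4263


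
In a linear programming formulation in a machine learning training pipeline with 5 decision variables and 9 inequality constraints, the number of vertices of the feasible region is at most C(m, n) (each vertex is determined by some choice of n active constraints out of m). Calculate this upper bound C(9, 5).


Each vertex corresponds to some choice of n active constraints out of m, so the number of vertices is at most C(m, n) = m! / (n!(m-n)!).
m = 9, n = 5
Numerator: 9 * 8 * 7 * 6 * 5
Denominator: 5! = 120
C(9, 5) = 126


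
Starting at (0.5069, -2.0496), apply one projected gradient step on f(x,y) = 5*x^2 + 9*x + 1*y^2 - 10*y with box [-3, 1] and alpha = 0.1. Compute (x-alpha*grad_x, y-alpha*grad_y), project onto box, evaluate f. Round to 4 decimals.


Step 1: Compute gradient at (0.5069, -2.0496).
grad_x = 2*5*0.5069 + 9 = 14.069
grad_y = 2*1*-2.0496 - 10 = -14.0992
Step 2: Gradient step.
x_raw = 0.5069 - 0.1*14.069 = -0.9
y_raw = -2.0496 - 0.1*-14.0992 = -0.6397
Step 3: Project onto [-3, 1].
x_proj = clip(-0.9) = -0.9
y_proj = clip(-0.6397) = -0.6397
Step 4: Evaluate f.
f(-0.9, -0.6397) = 2.756


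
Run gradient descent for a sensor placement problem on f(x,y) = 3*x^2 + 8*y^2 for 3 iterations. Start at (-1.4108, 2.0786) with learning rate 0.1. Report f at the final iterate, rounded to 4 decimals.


Gradient descent on f(x,y) = 3*x^2 + 8*y^2.
Starting point: (-1.4108, 2.0786), alpha = 0.1
Step 1: grad_x = 2*3*-1.4108 = -8.4648, grad_y = 2*8*2.0786 = 33.2576
  x_1 = -1.4108 - 0.1*-8.4648 = -0.5643
  y_1 = 2.0786 - 0.1*33.2576 = -1.2472
Step 2: grad_x = 2*3*-0.5643 = -3.3859, grad_y = 2*8*-1.2472 = -19.9546
  x_2 = -0.5643 - 0.1*-3.3859 = -0.2257
  y_2 = -1.2472 - 0.1*-19.9546 = 0.7483
Step 3: grad_x = 2*3*-0.2257 = -1.3544, grad_y = 2*8*0.7483 = 11.9727
  x_3 = -0.2257 - 0.1*-1.3544 = -0.0903
  y_3 = 0.7483 - 0.1*11.9727 = -0.449
f(-0.0903, -0.449) = 3*(-0.0903)^2 + 8*(-0.449)^2 = 1.6371


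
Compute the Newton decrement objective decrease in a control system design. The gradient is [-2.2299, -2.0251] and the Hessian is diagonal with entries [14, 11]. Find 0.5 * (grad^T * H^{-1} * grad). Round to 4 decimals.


Step 1: H is diagonal, so H^(-1) * g = [-0.1593, -0.1841].
Step 2: g^T H^(-1) g = sum_i g_i^2 / H_ii
  = (-2.2299)^2/14 + (-2.0251)^2/11
  = 0.3552 + 0.3728 = 0.728
Step 3: Objective decrease = 0.5 * g^T H^(-1) g = 0.364


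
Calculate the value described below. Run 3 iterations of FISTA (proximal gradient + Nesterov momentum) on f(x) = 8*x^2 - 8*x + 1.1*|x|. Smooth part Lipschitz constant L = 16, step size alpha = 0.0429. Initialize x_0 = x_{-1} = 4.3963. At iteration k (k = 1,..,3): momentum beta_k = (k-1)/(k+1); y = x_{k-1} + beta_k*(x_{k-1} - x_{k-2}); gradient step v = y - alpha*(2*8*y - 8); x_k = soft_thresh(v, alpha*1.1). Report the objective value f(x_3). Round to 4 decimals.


FISTA on f(x) = 8*x^2 - 8*x + 1.1*|x|
L = 16, alpha = 0.0429
Iteration 1: beta = 0.0, y = 4.3963 + 0.0*(4.3963 - 4.3963) = 4.3963
  grad(y) = 62.3408, v = y - alpha*grad = 1.7219
  prox(v) = soft_thresh(1.7219, 0.0472) = 1.6747
Iteration 2: beta = 0.3333, y = 1.6747 + 0.3333*(1.6747 - 4.3963) = 0.7675
  grad(y) = 4.2798, v = y - alpha*grad = 0.5839
  prox(v) = soft_thresh(0.5839, 0.0472) = 0.5367
Iteration 3: beta = 0.5, y = 0.5367 + 0.5*(0.5367 - 1.6747) = -0.0323
  grad(y) = -8.5169, v = y - alpha*grad = 0.3331
  prox(v) = soft_thresh(0.3331, 0.0472) = 0.2859
f(x_3) = 8*0.2859^2 - 8*0.2859 + 1.1*|0.2859| = -1.3188


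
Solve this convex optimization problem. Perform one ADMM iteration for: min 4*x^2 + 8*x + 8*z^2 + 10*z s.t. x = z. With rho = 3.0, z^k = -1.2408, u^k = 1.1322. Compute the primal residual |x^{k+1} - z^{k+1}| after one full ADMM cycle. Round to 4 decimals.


ADMM iteration with rho = 3.0, z^k = -1.2408, u^k = 1.1322
Step 1: x-update.
Minimize 4*x^2 + 8*x + (3.0/2)*(x + 1.2408 + 1.1322)^2
FOC: (2*4 + 3.0)*x = -8 + 3.0*(-1.2408 - 1.1322)
x^{k+1} = -1.3745
Step 2: z-update.
Minimize 8*z^2 + 10*z + (3.0/2)*(-1.3745 - z + 1.1322)^2
FOC: (2*8 + 3.0)*z = -10 + 3.0*(-1.3745 + 1.1322)
z^{k+1} = -0.5646
Step 3: u-update.
u^{k+1} = 1.1322 - 1.3745 + 0.5646 = 0.3223
Step 4: Primal residual = |-1.3745 + 0.5646| = 0.8099


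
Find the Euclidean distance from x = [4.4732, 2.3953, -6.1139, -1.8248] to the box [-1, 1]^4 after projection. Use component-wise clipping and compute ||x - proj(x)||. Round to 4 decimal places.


Project each component onto [-1, 1].
clip(4.4732) = 1.0, clip(2.3953) = 1.0, clip(-6.1139) = -1.0, clip(-1.8248) = -1.0
Projection = [1.0, 1.0, -1.0, -1.0]
Squared diffs: [12.0631, 1.9469, 26.152, 0.6803]
Distance = sqrt(40.8423) = 6.3908


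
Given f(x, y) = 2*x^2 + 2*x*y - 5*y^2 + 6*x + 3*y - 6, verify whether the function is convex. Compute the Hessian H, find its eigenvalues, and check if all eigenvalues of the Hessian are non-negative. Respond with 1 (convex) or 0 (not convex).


The Hessian of f(x,y) = 2*x^2 + 2*x*y - 5*y^2 + 6*x + 3*y - 6 is:
H = [[4, 2], [2, -10]]
Trace = 4 - 10 = -6
Determinant = 4*-10 - (2)^2 = -44
Discriminant = (-6)^2 - 4*-44 = 212.0
Eigenvalues: lambda_1 = -10.2801, lambda_2 = 4.2801
The function is not convex.

0


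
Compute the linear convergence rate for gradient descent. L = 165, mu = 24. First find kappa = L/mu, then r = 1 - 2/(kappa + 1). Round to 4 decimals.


Step 1: Compute the condition number.
kappa = L/mu = 165/24 = 6.875
Step 2: Compute the convergence rate.
r = 1 - 2/(kappa + 1) = 1 - 2*mu/(L + mu) = (L - mu)/(L + mu) = 141/189 = 0.746


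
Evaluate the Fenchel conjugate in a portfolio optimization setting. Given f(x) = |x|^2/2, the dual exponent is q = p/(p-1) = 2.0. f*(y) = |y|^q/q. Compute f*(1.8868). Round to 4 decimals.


The conjugate exponent q satisfies 1/p + 1/q = 1.
p = 2, so q = 2/(2 - 1) = 2.0
|y|^q = 1.8868^2.0 = 3.56
f*(1.8868) = 3.56 / 2.0 = 1.78


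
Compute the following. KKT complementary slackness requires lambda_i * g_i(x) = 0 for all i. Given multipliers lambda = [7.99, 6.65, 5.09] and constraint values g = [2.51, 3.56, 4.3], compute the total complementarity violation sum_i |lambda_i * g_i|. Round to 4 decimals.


KKT complementary slackness check:
lambda_1 * g_1 = 7.99 * 2.51 = 20.0549
lambda_2 * g_2 = 6.65 * 3.56 = 23.674
lambda_3 * g_3 = 5.09 * 4.3 = 21.887
Total violation = 20.0549 + 23.674 + 21.887 = 65.6159


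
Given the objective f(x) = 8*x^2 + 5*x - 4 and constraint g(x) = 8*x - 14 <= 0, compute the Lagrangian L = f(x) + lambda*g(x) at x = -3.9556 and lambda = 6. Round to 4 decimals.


Step 1: Evaluate f(x).
f(-3.9556) = 8*(-3.9556)^2 + 5*(-3.9556) - 4 = 101.3962
Step 2: Evaluate g(x).
g(-3.9556) = 8*-3.9556 - 14 = -45.6448
Step 3: Compute Lagrangian.
L = 101.3962 + 6*-45.6448 = -172.4726


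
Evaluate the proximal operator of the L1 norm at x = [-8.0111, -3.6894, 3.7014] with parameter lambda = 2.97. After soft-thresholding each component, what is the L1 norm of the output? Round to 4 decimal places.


Soft-thresholding with lambda = 2.97:
prox(-8.0111) = sign(-8.0111)*max(|-8.0111| - 2.97, 0) = -5.0411
prox(-3.6894) = sign(-3.6894)*max(|-3.6894| - 2.97, 0) = -0.7194
prox(3.7014) = sign(3.7014)*max(|3.7014| - 2.97, 0) = 0.7314
prox(x) = [-5.0411, -0.7194, 0.7314]
||prox(x)||_1 = 5.0411 + 0.7194 + 0.7314 = 6.4919


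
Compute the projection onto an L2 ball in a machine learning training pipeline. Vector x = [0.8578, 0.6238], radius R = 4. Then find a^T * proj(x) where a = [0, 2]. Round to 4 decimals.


Step 1: Compute ||x|| (intermediates to 6 decimals).
||x|| = sqrt(0.8578^2 + 0.6238^2) = 1.060635
Step 2: Project.
Since ||x|| <= R, proj = x (no scaling needed).
proj(x) = [0.8578, 0.6238]
Step 3: Dot product.
a^T * proj(x) = 0*0.8578 + 2*0.6238 = 1.2476


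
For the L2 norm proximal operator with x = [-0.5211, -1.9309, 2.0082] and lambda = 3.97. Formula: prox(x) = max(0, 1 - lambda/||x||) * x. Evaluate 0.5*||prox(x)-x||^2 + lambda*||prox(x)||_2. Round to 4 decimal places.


Step 1: Compute ||x||.
||x|| = 2.8342
Step 2: Compute scaling factor.
scale = max(0, 1 - 3.97/2.8342) = 0.0
Step 3: prox(x) = [-0.0, -0.0, 0.0]
||prox(x)|| = 0.0
Step 4: Proximal objective.
0.5*||prox-x||^2 = 4.0164
lambda*||prox|| = 0.0
Total = 4.0164


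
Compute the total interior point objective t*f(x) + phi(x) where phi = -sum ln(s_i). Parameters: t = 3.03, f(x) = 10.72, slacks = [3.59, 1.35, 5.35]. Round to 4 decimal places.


Step 1: Compute log-barrier.
ln values: [1.2782, 0.3001, 1.6771]
phi = -(1.2782 + 0.3001 + 1.6771) = -3.2554
Step 2: Compute augmented objective.
t*f(x) = 3.03*10.72 = 32.4816
Total = 32.4816 - 3.2554 = 29.2262


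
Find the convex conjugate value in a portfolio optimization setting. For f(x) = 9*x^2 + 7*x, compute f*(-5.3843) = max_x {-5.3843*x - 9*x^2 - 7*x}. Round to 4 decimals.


f*(y) = sup_x {y*x - a*x^2 - b*x} = sup_x {(y-b)*x - a*x^2}
FOC: (y - b) - 2a*x = 0 => x* = (y - b)/(2a)
x* = (-5.3843 - 7)/(2*9) = -0.688
f*(-5.3843) = (y-b)^2/(4a) = (-5.3843 - 7)^2/(4*9)
= 153.3709/36 = 4.2603


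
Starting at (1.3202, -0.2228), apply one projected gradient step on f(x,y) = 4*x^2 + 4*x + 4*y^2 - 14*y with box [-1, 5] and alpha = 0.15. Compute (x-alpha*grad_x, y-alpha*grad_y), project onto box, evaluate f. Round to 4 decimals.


Step 1: Compute gradient at (1.3202, -0.2228).
grad_x = 2*4*1.3202 + 4 = 14.5616
grad_y = 2*4*-0.2228 - 14 = -15.7824
Step 2: Gradient step.
x_raw = 1.3202 - 0.15*14.5616 = -0.864
y_raw = -0.2228 - 0.15*-15.7824 = 2.1446
Step 3: Project onto [-1, 5].
x_proj = clip(-0.864) = -0.864
y_proj = clip(2.1446) = 2.1446
Step 4: Evaluate f.
f(-0.864, 2.1446) = -12.0972


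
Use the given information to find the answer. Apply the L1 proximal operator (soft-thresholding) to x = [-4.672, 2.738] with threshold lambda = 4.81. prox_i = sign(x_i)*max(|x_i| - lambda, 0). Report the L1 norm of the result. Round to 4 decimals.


Soft-thresholding with lambda = 4.81:
prox(-4.672) = sign(-4.672)*max(|-4.672| - 4.81, 0) = 0.0
prox(2.738) = sign(2.738)*max(|2.738| - 4.81, 0) = 0.0
prox(x) = [0.0, 0.0]
||prox(x)||_1 = 0.0 + 0.0 = 0.0


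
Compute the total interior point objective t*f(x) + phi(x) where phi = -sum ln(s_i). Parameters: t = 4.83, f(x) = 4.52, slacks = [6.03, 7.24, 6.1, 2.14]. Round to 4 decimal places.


Step 1: Compute log-barrier.
ln values: [1.7967, 1.9796, 1.8083, 0.7608]
phi = -(1.7967 + 1.9796 + 1.8083 + 0.7608) = -6.3455
Step 2: Compute augmented objective.
t*f(x) = 4.83*4.52 = 21.8316
Total = 21.8316 - 6.3455 = 15.4861


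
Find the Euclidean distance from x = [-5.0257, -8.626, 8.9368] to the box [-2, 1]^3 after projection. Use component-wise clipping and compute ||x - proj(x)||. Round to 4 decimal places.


Project each component onto [-2, 1].
clip(-5.0257) = -2.0, clip(-8.626) = -2.0, clip(8.9368) = 1.0
Projection = [-2.0, -2.0, 1.0]
Squared diffs: [9.1549, 43.9039, 62.9928]
Distance = sqrt(116.0516) = 10.7727


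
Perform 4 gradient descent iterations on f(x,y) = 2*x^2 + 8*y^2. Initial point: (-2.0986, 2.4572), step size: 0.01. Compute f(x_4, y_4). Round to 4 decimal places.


Gradient descent on f(x,y) = 2*x^2 + 8*y^2.
Starting point: (-2.0986, 2.4572), alpha = 0.01
Step 1: grad_x = 2*2*-2.0986 = -8.3944, grad_y = 2*8*2.4572 = 39.3152
  x_1 = -2.0986 - 0.01*-8.3944 = -2.0147
  y_1 = 2.4572 - 0.01*39.3152 = 2.064
Step 2: grad_x = 2*2*-2.0147 = -8.0586, grad_y = 2*8*2.064 = 33.0248
  x_2 = -2.0147 - 0.01*-8.0586 = -1.9341
  y_2 = 2.064 - 0.01*33.0248 = 1.7338
Step 3: grad_x = 2*2*-1.9341 = -7.7363, grad_y = 2*8*1.7338 = 27.7408
  x_3 = -1.9341 - 0.01*-7.7363 = -1.8567
  y_3 = 1.7338 - 0.01*27.7408 = 1.4564
Step 4: grad_x = 2*2*-1.8567 = -7.4268, grad_y = 2*8*1.4564 = 23.3023
  x_4 = -1.8567 - 0.01*-7.4268 = -1.7824
  y_4 = 1.4564 - 0.01*23.3023 = 1.2234
f(-1.7824, 1.2234) = 2*(-1.7824)^2 + 8*1.2234^2 = 18.3272
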